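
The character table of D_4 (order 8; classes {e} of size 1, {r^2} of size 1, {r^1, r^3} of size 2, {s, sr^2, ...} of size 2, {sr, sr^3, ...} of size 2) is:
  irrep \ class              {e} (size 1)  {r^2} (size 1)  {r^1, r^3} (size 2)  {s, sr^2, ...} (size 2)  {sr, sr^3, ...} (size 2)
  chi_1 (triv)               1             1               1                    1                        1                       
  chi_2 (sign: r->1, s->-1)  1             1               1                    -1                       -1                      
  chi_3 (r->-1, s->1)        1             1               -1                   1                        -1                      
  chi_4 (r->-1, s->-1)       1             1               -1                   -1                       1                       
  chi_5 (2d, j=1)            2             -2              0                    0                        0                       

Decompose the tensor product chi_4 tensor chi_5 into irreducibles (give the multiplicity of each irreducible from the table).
chi_4 tensor chi_5 = chi_5 (all other irreducibles have multiplicity 0).

Proof sketch: The character of a tensor product is the pointwise product (chi_4 * chi_5)(C) = chi_4(C) * chi_5(C):
  {e}: (1)*(2), {r^2}: (1)*(-2), {r^1, r^3}: (-1)*(0), {s, sr^2, ...}: (-1)*(0), {sr, sr^3, ...}: (1)*(0)
so (chi_4 * chi_5) takes values
  {e} -> 2, {r^2} -> -2, {r^1, r^3} -> 0, {s, sr^2, ...} -> 0, {sr, sr^3, ...} -> 0.
Now take the inner product of this character with each irreducible chi from the table, <chi_4*chi_5, chi> = (1/8) sum_C |C| (chi_4*chi_5)(C) conj(chi(C)):
  <chi_4*chi_5, chi_1> = (1/8)[1*(2)*conj(1) + 1*(-2)*conj(1) + 2*(0)*conj(1) + 2*(0)*conj(1) + 2*(0)*conj(1)]
      = (1/8)[(2) + (-2) + (0) + (0) + (0)] = 0/8 = 0
  <chi_4*chi_5, chi_2> = (1/8)[1*(2)*conj(1) + 1*(-2)*conj(1) + 2*(0)*conj(1) + 2*(0)*conj(-1) + 2*(0)*conj(-1)]
      = (1/8)[(2) + (-2) + (0) + (0) + (0)] = 0/8 = 0
  <chi_4*chi_5, chi_3> = (1/8)[1*(2)*conj(1) + 1*(-2)*conj(1) + 2*(0)*conj(-1) + 2*(0)*conj(1) + 2*(0)*conj(-1)]
      = (1/8)[(2) + (-2) + (0) + (0) + (0)] = 0/8 = 0
  <chi_4*chi_5, chi_4> = (1/8)[1*(2)*conj(1) + 1*(-2)*conj(1) + 2*(0)*conj(-1) + 2*(0)*conj(-1) + 2*(0)*conj(1)]
      = (1/8)[(2) + (-2) + (0) + (0) + (0)] = 0/8 = 0
  <chi_4*chi_5, chi_5> = (1/8)[1*(2)*conj(2) + 1*(-2)*conj(-2) + 2*(0)*conj(0) + 2*(0)*conj(0) + 2*(0)*conj(0)]
      = (1/8)[(4) + (4) + (0) + (0) + (0)] = 8/8 = 1
Hence the multiplicities are chi_5: 1. Dimension check: dim(chi_4)*dim(chi_5) = 1*2 = 2 and sum (mult * dim) = 1*2 = 2.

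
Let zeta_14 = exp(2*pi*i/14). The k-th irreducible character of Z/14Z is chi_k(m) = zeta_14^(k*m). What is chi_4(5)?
chi_4(5) = zeta_14^20 = exp(6*I*pi/7)

Justification: chi_4(5) = zeta_14^(4*5) = zeta_14^20. Since zeta_14^14 = 1, this equals zeta_14^6 = exp(2*pi*i*6/14) = exp(6*I*pi/7).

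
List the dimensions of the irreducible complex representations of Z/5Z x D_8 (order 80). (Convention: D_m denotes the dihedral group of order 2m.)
Dimensions: 1, 1, 1, 1, 1, 1, 1, 1, 1, 1, 1, 1, 1, 1, 1, 1, 1, 1, 1, 1, 2, 2, 2, 2, 2, 2, 2, 2, 2, 2, 2, 2, 2, 2, 2

Details: There are 35 irreducibles (= number of conjugacy classes). Their dimensions d_i satisfy sum d_i^2 = |G| = 80: 1 + 1 + 1 + 1 + 1 + 1 + 1 + 1 + 1 + 1 + 1 + 1 + 1 + 1 + 1 + 1 + 1 + 1 + 1 + 1 + 4 + 4 + 4 + 4 + 4 + 4 + 4 + 4 + 4 + 4 + 4 + 4 + 4 + 4 + 4 = 80. (For the product with Z/5Z: each of the 5 1-dim characters of Z/5Z tensors with each irrep of D_8, giving 5 copies of each D_8-dimension.)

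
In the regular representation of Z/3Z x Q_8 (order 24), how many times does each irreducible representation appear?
Each irreducible V_i of dimension d_i appears with multiplicity d_i, i.e. rho_reg = (direct sum over all irreducibles V_i) d_i V_i. The irreducible dimensions for Z/3Z x Q_8 are 1, 1, 1, 1, 1, 1, 1, 1, 1, 1, 1, 1, 2, 2, 2: 12 irreducibles of dimension 1, each with multiplicity 1; 3 irreducibles of dimension 2, each with multiplicity 2. Total dimension 12*1*1 + 3*2*2 = 24 = |G|.

Argument: General theorem: in the regular representation of a finite group G, each irreducible appears with multiplicity equal to its dimension. Check: dim(rho_reg) = sum d_i^2 = 1 + 1 + 1 + 1 + 1 + 1 + 1 + 1 + 1 + 1 + 1 + 1 + 4 + 4 + 4 = 24 = |G|.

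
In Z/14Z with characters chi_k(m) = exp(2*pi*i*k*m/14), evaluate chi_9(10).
chi_9(10) = zeta_14^90 = exp(6*I*pi/7)

Working: chi_9(10) = zeta_14^(9*10) = zeta_14^90. Since zeta_14^14 = 1, this equals zeta_14^6 = exp(2*pi*i*6/14) = exp(6*I*pi/7).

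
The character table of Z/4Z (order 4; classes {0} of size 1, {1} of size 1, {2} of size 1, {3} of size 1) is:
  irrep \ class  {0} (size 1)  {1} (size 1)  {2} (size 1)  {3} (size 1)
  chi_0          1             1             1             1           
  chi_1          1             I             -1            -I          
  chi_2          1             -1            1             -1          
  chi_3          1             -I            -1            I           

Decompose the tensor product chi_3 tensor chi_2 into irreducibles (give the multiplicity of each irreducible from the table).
chi_3 tensor chi_2 = chi_1 (all other irreducibles have multiplicity 0).

The character of a tensor product is the pointwise product (chi_3 * chi_2)(C) = chi_3(C) * chi_2(C):
  {0}: (1)*(1), {1}: (-I)*(-1), {2}: (-1)*(1), {3}: (I)*(-1)
so (chi_3 * chi_2) takes values
  {0} -> 1, {1} -> I, {2} -> -1, {3} -> -I.
Now take the inner product of this character with each irreducible chi from the table, <chi_3*chi_2, chi> = (1/4) sum_C |C| (chi_3*chi_2)(C) conj(chi(C)):
  <chi_3*chi_2, chi_0> = (1/4)[1*(1)*conj(1) + 1*(I)*conj(1) + 1*(-1)*conj(1) + 1*(-I)*conj(1)]
      = (1/4)[(1) + (I) + (-1) + (-I)] = 0/4 = 0
  <chi_3*chi_2, chi_1> = (1/4)[1*(1)*conj(1) + 1*(I)*conj(I) + 1*(-1)*conj(-1) + 1*(-I)*conj(-I)]
      = (1/4)[(1) + (1) + (1) + (1)] = 4/4 = 1
  <chi_3*chi_2, chi_2> = (1/4)[1*(1)*conj(1) + 1*(I)*conj(-1) + 1*(-1)*conj(1) + 1*(-I)*conj(-1)]
      = (1/4)[(1) + (-I) + (-1) + (I)] = 0/4 = 0
  <chi_3*chi_2, chi_3> = (1/4)[1*(1)*conj(1) + 1*(I)*conj(-I) + 1*(-1)*conj(-1) + 1*(-I)*conj(I)]
      = (1/4)[(1) + (-1) + (1) + (-1)] = 0/4 = 0
(Exp terms are combined using exp(i*s)*conj(exp(i*t)) = exp(i*(s-t)), and sums of them are collapsed using the identity that for every m > 1 the m distinct m-th roots of unity sum to 0, e.g. 1 + exp(2*I*pi/3) + exp(-2*I*pi/3) = 0.)
Hence the multiplicities are chi_1: 1. Dimension check: dim(chi_3)*dim(chi_2) = 1*1 = 1 and sum (mult * dim) = 1*1 = 1.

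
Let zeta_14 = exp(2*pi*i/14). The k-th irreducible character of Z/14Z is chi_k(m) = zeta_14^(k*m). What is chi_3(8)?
chi_3(8) = zeta_14^24 = exp(-4*I*pi/7)

chi_3(8) = zeta_14^(3*8) = zeta_14^24. Since zeta_14^14 = 1, this equals zeta_14^10 = exp(2*pi*i*10/14) = exp(-4*I*pi/7).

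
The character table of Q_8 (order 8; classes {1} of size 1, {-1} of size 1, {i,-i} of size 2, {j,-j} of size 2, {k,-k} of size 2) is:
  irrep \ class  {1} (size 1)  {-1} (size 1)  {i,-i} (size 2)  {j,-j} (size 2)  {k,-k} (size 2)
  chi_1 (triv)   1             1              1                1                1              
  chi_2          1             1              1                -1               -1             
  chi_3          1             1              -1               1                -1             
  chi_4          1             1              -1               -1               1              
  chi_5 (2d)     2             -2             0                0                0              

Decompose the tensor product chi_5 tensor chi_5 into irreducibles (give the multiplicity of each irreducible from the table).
chi_5 tensor chi_5 = chi_1 + chi_2 + chi_3 + chi_4 (all other irreducibles have multiplicity 0).

Details: The character of a tensor product is the pointwise product (chi_5 * chi_5)(C) = chi_5(C) * chi_5(C):
  {1}: (2)*(2), {-1}: (-2)*(-2), {i,-i}: (0)*(0), {j,-j}: (0)*(0), {k,-k}: (0)*(0)
so (chi_5 * chi_5) takes values
  {1} -> 4, {-1} -> 4, {i,-i} -> 0, {j,-j} -> 0, {k,-k} -> 0.
Now take the inner product of this character with each irreducible chi from the table, <chi_5*chi_5, chi> = (1/8) sum_C |C| (chi_5*chi_5)(C) conj(chi(C)):
  <chi_5*chi_5, chi_1> = (1/8)[1*(4)*conj(1) + 1*(4)*conj(1) + 2*(0)*conj(1) + 2*(0)*conj(1) + 2*(0)*conj(1)]
      = (1/8)[(4) + (4) + (0) + (0) + (0)] = 8/8 = 1
  <chi_5*chi_5, chi_2> = (1/8)[1*(4)*conj(1) + 1*(4)*conj(1) + 2*(0)*conj(1) + 2*(0)*conj(-1) + 2*(0)*conj(-1)]
      = (1/8)[(4) + (4) + (0) + (0) + (0)] = 8/8 = 1
  <chi_5*chi_5, chi_3> = (1/8)[1*(4)*conj(1) + 1*(4)*conj(1) + 2*(0)*conj(-1) + 2*(0)*conj(1) + 2*(0)*conj(-1)]
      = (1/8)[(4) + (4) + (0) + (0) + (0)] = 8/8 = 1
  <chi_5*chi_5, chi_4> = (1/8)[1*(4)*conj(1) + 1*(4)*conj(1) + 2*(0)*conj(-1) + 2*(0)*conj(-1) + 2*(0)*conj(1)]
      = (1/8)[(4) + (4) + (0) + (0) + (0)] = 8/8 = 1
  <chi_5*chi_5, chi_5> = (1/8)[1*(4)*conj(2) + 1*(4)*conj(-2) + 2*(0)*conj(0) + 2*(0)*conj(0) + 2*(0)*conj(0)]
      = (1/8)[(8) + (-8) + (0) + (0) + (0)] = 0/8 = 0
Hence the multiplicities are chi_1: 1, chi_2: 1, chi_3: 1, chi_4: 1. Dimension check: dim(chi_5)*dim(chi_5) = 2*2 = 4 and sum (mult * dim) = 1*1 + 1*1 + 1*1 + 1*1 = 4.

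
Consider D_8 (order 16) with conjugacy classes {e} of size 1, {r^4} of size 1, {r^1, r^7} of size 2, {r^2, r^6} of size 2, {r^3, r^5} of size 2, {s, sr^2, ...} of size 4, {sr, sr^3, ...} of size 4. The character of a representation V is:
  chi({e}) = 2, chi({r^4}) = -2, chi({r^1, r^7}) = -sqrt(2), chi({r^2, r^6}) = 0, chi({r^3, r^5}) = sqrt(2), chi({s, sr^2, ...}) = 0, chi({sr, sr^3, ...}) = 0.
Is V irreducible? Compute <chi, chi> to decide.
Irreducible: <chi, chi> = 1.

Solution. <chi, chi> = (1/|G|) sum_C |C| * |chi(C)|^2 = (1/16)[1*|2|^2 + 1*|-2|^2 + 2*|-sqrt(2)|^2 + 2*|0|^2 + 2*|sqrt(2)|^2 + 4*|0|^2 + 4*|0|^2]
  = (1/16)[(4) + (4) + (4) + (0) + (4) + (0) + (0)] = 16/16 = 1.
A character is irreducible iff <chi, chi> = 1, so this representation is irreducible.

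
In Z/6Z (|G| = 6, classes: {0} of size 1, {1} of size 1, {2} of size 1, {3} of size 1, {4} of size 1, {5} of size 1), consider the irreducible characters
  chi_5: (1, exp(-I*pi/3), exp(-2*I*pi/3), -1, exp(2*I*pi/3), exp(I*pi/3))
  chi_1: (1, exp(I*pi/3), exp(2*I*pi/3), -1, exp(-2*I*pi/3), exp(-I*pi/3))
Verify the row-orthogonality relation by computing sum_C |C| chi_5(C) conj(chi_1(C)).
Sum = 0; so <chi_5, chi_1> = 0 (distinct irreducibles are orthogonal).

Solution. Compute term by term over conjugacy classes (|C| * chi_5(C) * conj(chi_1(C))):
  1*(1)*conj(1) + 1*(exp(-I*pi/3))*conj(exp(I*pi/3)) + 1*(exp(-2*I*pi/3))*conj(exp(2*I*pi/3)) + 1*(-1)*conj(-1) + 1*(exp(2*I*pi/3))*conj(exp(-2*I*pi/3)) + 1*(exp(I*pi/3))*conj(exp(-I*pi/3))
  = (1) + (exp(-2*I*pi/3)) + (exp(2*I*pi/3)) + (1) + (exp(-2*I*pi/3)) + (exp(2*I*pi/3))
  = 0.
(Exp terms are combined using exp(i*s)*conj(exp(i*t)) = exp(i*(s-t)), and sums of them are collapsed using the identity that for every m > 1 the m distinct m-th roots of unity sum to 0, e.g. 1 + exp(2*I*pi/3) + exp(-2*I*pi/3) = 0.)
Dividing by |G| = 6 gives 0/6 = 0, matching the row-orthogonality relation <chi_5, chi_1> = [chi_5 = chi_1].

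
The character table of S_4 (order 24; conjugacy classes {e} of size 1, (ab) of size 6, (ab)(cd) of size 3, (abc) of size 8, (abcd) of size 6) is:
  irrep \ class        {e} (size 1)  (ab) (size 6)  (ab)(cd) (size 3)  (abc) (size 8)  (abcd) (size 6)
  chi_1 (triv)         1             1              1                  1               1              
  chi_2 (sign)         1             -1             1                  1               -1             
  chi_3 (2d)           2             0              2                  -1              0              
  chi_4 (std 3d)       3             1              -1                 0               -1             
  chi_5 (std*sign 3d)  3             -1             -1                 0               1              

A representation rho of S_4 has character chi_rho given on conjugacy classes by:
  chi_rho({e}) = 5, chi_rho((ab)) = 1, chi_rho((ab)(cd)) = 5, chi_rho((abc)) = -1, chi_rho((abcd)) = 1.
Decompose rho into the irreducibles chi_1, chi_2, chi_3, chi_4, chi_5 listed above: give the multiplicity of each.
Multiplicities: chi_1: 1, chi_2: 0, chi_3: 2, chi_4: 0, chi_5: 0.

Why: Use <chi_rho, chi> = (1/|G|) sum_C |C| * chi_rho(C) * conj(chi(C)) with |G| = 24 for each irreducible chi in the table:
  <chi_rho, chi_1> = (1/24)[1*(5)*conj(1) + 6*(1)*conj(1) + 3*(5)*conj(1) + 8*(-1)*conj(1) + 6*(1)*conj(1)]
      = (1/24)[(5) + (6) + (15) + (-8) + (6)] = 24/24 = 1
  <chi_rho, chi_2> = (1/24)[1*(5)*conj(1) + 6*(1)*conj(-1) + 3*(5)*conj(1) + 8*(-1)*conj(1) + 6*(1)*conj(-1)]
      = (1/24)[(5) + (-6) + (15) + (-8) + (-6)] = 0/24 = 0
  <chi_rho, chi_3> = (1/24)[1*(5)*conj(2) + 6*(1)*conj(0) + 3*(5)*conj(2) + 8*(-1)*conj(-1) + 6*(1)*conj(0)]
      = (1/24)[(10) + (0) + (30) + (8) + (0)] = 48/24 = 2
  <chi_rho, chi_4> = (1/24)[1*(5)*conj(3) + 6*(1)*conj(1) + 3*(5)*conj(-1) + 8*(-1)*conj(0) + 6*(1)*conj(-1)]
      = (1/24)[(15) + (6) + (-15) + (0) + (-6)] = 0/24 = 0
  <chi_rho, chi_5> = (1/24)[1*(5)*conj(3) + 6*(1)*conj(-1) + 3*(5)*conj(-1) + 8*(-1)*conj(0) + 6*(1)*conj(1)]
      = (1/24)[(15) + (-6) + (-15) + (0) + (6)] = 0/24 = 0
Dimension check: dim(rho) = sum (mult * dim) = 1*1 + 0*1 + 2*2 + 0*3 + 0*3 = 5 = chi_rho(e) = 5.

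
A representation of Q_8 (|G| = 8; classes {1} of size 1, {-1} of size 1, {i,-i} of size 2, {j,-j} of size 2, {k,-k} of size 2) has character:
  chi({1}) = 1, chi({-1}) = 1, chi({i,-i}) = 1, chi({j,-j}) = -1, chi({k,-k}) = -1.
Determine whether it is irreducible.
Irreducible: <chi, chi> = 1.

Proof sketch: <chi, chi> = (1/|G|) sum_C |C| * |chi(C)|^2 = (1/8)[1*|1|^2 + 1*|1|^2 + 2*|1|^2 + 2*|-1|^2 + 2*|-1|^2]
  = (1/8)[(1) + (1) + (2) + (2) + (2)] = 8/8 = 1.
A character is irreducible iff <chi, chi> = 1, so this representation is irreducible.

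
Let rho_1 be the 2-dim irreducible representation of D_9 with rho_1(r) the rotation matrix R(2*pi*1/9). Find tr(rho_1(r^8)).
chi_{rho_1}(r^8) = 2*cos(2*pi*1*8/9) = 2*cos(2*pi/9)

Reasoning: rho_1(r^8) is rotation by angle 2*pi*1*8/9, whose trace is 2*cos(2*pi*1*8/9) = 2*cos(2*pi/9).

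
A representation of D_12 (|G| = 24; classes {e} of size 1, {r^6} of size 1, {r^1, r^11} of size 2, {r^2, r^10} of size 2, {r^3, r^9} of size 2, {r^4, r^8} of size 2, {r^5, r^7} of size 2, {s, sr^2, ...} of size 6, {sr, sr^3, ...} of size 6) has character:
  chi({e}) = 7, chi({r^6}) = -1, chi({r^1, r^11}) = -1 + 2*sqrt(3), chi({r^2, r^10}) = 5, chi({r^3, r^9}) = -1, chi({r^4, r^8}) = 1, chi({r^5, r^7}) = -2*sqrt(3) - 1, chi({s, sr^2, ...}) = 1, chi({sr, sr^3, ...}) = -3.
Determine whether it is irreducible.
Not irreducible (reducible): <chi, chi> = 9 > 1.

Explanation: <chi, chi> = (1/|G|) sum_C |C| * |chi(C)|^2 = (1/24)[1*|7|^2 + 1*|-1|^2 + 2*|-1 + 2*sqrt(3)|^2 + 2*|5|^2 + 2*|-1|^2 + 2*|1|^2 + 2*|-2*sqrt(3) - 1|^2 + 6*|1|^2 + 6*|-3|^2]
  = (1/24)[(49) + (1) + (26 - 8*sqrt(3)) + (50) + (2) + (2) + (8*sqrt(3) + 26) + (6) + (54)] = 216/24 = 9.
A character is irreducible iff <chi, chi> = 1, so this representation is reducible.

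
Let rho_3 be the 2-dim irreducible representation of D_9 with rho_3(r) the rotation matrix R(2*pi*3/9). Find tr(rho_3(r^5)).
chi_{rho_3}(r^5) = 2*cos(2*pi*3*5/9) = -1

Justification: rho_3(r^5) is rotation by angle 2*pi*3*5/9, whose trace is 2*cos(2*pi*3*5/9) = -1.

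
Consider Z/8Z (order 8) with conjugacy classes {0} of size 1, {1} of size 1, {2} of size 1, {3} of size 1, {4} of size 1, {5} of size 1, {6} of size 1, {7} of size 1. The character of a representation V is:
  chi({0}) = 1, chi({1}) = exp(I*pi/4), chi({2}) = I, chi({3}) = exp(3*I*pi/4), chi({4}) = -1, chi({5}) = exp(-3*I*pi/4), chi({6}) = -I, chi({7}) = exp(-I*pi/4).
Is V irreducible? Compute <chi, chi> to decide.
Irreducible: <chi, chi> = 1.

<chi, chi> = (1/|G|) sum_C |C| * |chi(C)|^2 = (1/8)[1*|1|^2 + 1*|exp(I*pi/4)|^2 + 1*|I|^2 + 1*|exp(3*I*pi/4)|^2 + 1*|-1|^2 + 1*|exp(-3*I*pi/4)|^2 + 1*|-I|^2 + 1*|exp(-I*pi/4)|^2]
  = (1/8)[(1) + (1) + (1) + (1) + (1) + (1) + (1) + (1)] = 8/8 = 1.
(Exp terms are combined using exp(i*s)*conj(exp(i*t)) = exp(i*(s-t)), and sums of them are collapsed using the identity that for every m > 1 the m distinct m-th roots of unity sum to 0, e.g. 1 + exp(2*I*pi/3) + exp(-2*I*pi/3) = 0.)
A character is irreducible iff <chi, chi> = 1, so this representation is irreducible.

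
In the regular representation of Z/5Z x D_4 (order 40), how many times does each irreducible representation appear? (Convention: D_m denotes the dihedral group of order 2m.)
Each irreducible V_i of dimension d_i appears with multiplicity d_i, i.e. rho_reg = (direct sum over all irreducibles V_i) d_i V_i. The irreducible dimensions for Z/5Z x D_4 are 1, 1, 1, 1, 1, 1, 1, 1, 1, 1, 1, 1, 1, 1, 1, 1, 1, 1, 1, 1, 2, 2, 2, 2, 2: 20 irreducibles of dimension 1, each with multiplicity 1; 5 irreducibles of dimension 2, each with multiplicity 2. Total dimension 20*1*1 + 5*2*2 = 40 = |G|.

Why: General theorem: in the regular representation of a finite group G, each irreducible appears with multiplicity equal to its dimension. Check: dim(rho_reg) = sum d_i^2 = 1 + 1 + 1 + 1 + 1 + 1 + 1 + 1 + 1 + 1 + 1 + 1 + 1 + 1 + 1 + 1 + 1 + 1 + 1 + 1 + 4 + 4 + 4 + 4 + 4 = 40 = |G|.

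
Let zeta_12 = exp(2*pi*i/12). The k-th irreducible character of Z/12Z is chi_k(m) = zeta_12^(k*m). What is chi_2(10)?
chi_2(10) = zeta_12^20 = exp(-2*I*pi/3)

Why: chi_2(10) = zeta_12^(2*10) = zeta_12^20. Since zeta_12^12 = 1, this equals zeta_12^8 = exp(2*pi*i*8/12) = exp(-2*I*pi/3).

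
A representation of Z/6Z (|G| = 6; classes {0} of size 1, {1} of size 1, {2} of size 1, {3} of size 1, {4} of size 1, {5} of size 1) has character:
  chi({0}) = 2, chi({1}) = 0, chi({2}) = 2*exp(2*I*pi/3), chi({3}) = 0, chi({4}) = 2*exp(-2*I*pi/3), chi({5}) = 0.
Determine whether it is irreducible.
Not irreducible (reducible): <chi, chi> = 2 > 1.

Solution. <chi, chi> = (1/|G|) sum_C |C| * |chi(C)|^2 = (1/6)[1*|2|^2 + 1*|0|^2 + 1*|2*exp(2*I*pi/3)|^2 + 1*|0|^2 + 1*|2*exp(-2*I*pi/3)|^2 + 1*|0|^2]
  = (1/6)[(4) + (0) + (4) + (0) + (4) + (0)] = 12/6 = 2.
(Exp terms are combined using exp(i*s)*conj(exp(i*t)) = exp(i*(s-t)), and sums of them are collapsed using the identity that for every m > 1 the m distinct m-th roots of unity sum to 0, e.g. 1 + exp(2*I*pi/3) + exp(-2*I*pi/3) = 0.)
A character is irreducible iff <chi, chi> = 1, so this representation is reducible.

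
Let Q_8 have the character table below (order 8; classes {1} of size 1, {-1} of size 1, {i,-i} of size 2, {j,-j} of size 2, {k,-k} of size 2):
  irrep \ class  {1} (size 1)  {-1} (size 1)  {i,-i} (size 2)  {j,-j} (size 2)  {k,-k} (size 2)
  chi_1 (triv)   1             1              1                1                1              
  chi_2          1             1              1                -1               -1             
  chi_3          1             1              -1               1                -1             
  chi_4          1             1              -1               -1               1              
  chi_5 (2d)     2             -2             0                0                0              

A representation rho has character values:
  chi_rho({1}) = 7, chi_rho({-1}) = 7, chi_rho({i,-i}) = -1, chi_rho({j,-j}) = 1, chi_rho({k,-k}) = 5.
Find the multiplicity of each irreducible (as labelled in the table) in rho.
Multiplicities: chi_1: 3, chi_2: 0, chi_3: 1, chi_4: 3, chi_5: 0.

Argument: Use <chi_rho, chi> = (1/|G|) sum_C |C| * chi_rho(C) * conj(chi(C)) with |G| = 8 for each irreducible chi in the table:
  <chi_rho, chi_1> = (1/8)[1*(7)*conj(1) + 1*(7)*conj(1) + 2*(-1)*conj(1) + 2*(1)*conj(1) + 2*(5)*conj(1)]
      = (1/8)[(7) + (7) + (-2) + (2) + (10)] = 24/8 = 3
  <chi_rho, chi_2> = (1/8)[1*(7)*conj(1) + 1*(7)*conj(1) + 2*(-1)*conj(1) + 2*(1)*conj(-1) + 2*(5)*conj(-1)]
      = (1/8)[(7) + (7) + (-2) + (-2) + (-10)] = 0/8 = 0
  <chi_rho, chi_3> = (1/8)[1*(7)*conj(1) + 1*(7)*conj(1) + 2*(-1)*conj(-1) + 2*(1)*conj(1) + 2*(5)*conj(-1)]
      = (1/8)[(7) + (7) + (2) + (2) + (-10)] = 8/8 = 1
  <chi_rho, chi_4> = (1/8)[1*(7)*conj(1) + 1*(7)*conj(1) + 2*(-1)*conj(-1) + 2*(1)*conj(-1) + 2*(5)*conj(1)]
      = (1/8)[(7) + (7) + (2) + (-2) + (10)] = 24/8 = 3
  <chi_rho, chi_5> = (1/8)[1*(7)*conj(2) + 1*(7)*conj(-2) + 2*(-1)*conj(0) + 2*(1)*conj(0) + 2*(5)*conj(0)]
      = (1/8)[(14) + (-14) + (0) + (0) + (0)] = 0/8 = 0
Dimension check: dim(rho) = sum (mult * dim) = 3*1 + 0*1 + 1*1 + 3*1 + 0*2 = 7 = chi_rho(e) = 7.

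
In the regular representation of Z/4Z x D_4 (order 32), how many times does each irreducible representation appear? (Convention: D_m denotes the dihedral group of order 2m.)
Each irreducible V_i of dimension d_i appears with multiplicity d_i, i.e. rho_reg = (direct sum over all irreducibles V_i) d_i V_i. The irreducible dimensions for Z/4Z x D_4 are 1, 1, 1, 1, 1, 1, 1, 1, 1, 1, 1, 1, 1, 1, 1, 1, 2, 2, 2, 2: 16 irreducibles of dimension 1, each with multiplicity 1; 4 irreducibles of dimension 2, each with multiplicity 2. Total dimension 16*1*1 + 4*2*2 = 32 = |G|.

Justification: General theorem: in the regular representation of a finite group G, each irreducible appears with multiplicity equal to its dimension. Check: dim(rho_reg) = sum d_i^2 = 1 + 1 + 1 + 1 + 1 + 1 + 1 + 1 + 1 + 1 + 1 + 1 + 1 + 1 + 1 + 1 + 4 + 4 + 4 + 4 = 32 = |G|.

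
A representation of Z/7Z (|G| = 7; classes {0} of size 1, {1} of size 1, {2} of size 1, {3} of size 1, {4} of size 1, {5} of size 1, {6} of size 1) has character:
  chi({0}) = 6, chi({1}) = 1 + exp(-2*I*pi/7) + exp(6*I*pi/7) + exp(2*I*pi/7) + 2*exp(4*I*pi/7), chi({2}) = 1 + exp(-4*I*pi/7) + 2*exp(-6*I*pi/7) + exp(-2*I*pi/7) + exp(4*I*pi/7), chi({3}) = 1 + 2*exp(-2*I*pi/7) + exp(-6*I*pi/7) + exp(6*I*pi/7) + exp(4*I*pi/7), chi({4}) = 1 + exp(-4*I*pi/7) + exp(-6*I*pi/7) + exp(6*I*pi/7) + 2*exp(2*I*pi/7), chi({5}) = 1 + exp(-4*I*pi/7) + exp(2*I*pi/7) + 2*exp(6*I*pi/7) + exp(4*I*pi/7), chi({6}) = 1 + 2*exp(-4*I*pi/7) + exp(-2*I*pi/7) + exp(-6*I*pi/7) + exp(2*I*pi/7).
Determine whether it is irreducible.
Not irreducible (reducible): <chi, chi> = 8 > 1.

Proof sketch: <chi, chi> = (1/|G|) sum_C |C| * |chi(C)|^2 = (1/7)[1*|6|^2 + 1*|1 + exp(-2*I*pi/7) + exp(6*I*pi/7) + exp(2*I*pi/7) + 2*exp(4*I*pi/7)|^2 + 1*|1 + exp(-4*I*pi/7) + 2*exp(-6*I*pi/7) + exp(-2*I*pi/7) + exp(4*I*pi/7)|^2 + 1*|1 + 2*exp(-2*I*pi/7) + exp(-6*I*pi/7) + exp(6*I*pi/7) + exp(4*I*pi/7)|^2 + 1*|1 + exp(-4*I*pi/7) + exp(-6*I*pi/7) + exp(6*I*pi/7) + 2*exp(2*I*pi/7)|^2 + 1*|1 + exp(-4*I*pi/7) + exp(2*I*pi/7) + 2*exp(6*I*pi/7) + exp(4*I*pi/7)|^2 + 1*|1 + 2*exp(-4*I*pi/7) + exp(-2*I*pi/7) + exp(-6*I*pi/7) + exp(2*I*pi/7)|^2]
  = (1/7)[(36) + (8 + 6*exp(-2*I*pi/7) + 4*exp(-4*I*pi/7) + 4*exp(-6*I*pi/7) + 4*exp(6*I*pi/7) + 4*exp(4*I*pi/7) + 6*exp(2*I*pi/7)) + (8 + 6*exp(-4*I*pi/7) + 4*exp(-2*I*pi/7) + 4*exp(-6*I*pi/7) + 4*exp(6*I*pi/7) + 4*exp(2*I*pi/7) + 6*exp(4*I*pi/7)) + (8 + 4*exp(-4*I*pi/7) + 4*exp(-2*I*pi/7) + 6*exp(-6*I*pi/7) + 6*exp(6*I*pi/7) + 4*exp(2*I*pi/7) + 4*exp(4*I*pi/7)) + (8 + 4*exp(-4*I*pi/7) + 4*exp(-2*I*pi/7) + 6*exp(-6*I*pi/7) + 6*exp(6*I*pi/7) + 4*exp(2*I*pi/7) + 4*exp(4*I*pi/7)) + (8 + 6*exp(-4*I*pi/7) + 4*exp(-2*I*pi/7) + 4*exp(-6*I*pi/7) + 4*exp(6*I*pi/7) + 4*exp(2*I*pi/7) + 6*exp(4*I*pi/7)) + (8 + 6*exp(-2*I*pi/7) + 4*exp(-4*I*pi/7) + 4*exp(-6*I*pi/7) + 4*exp(6*I*pi/7) + 4*exp(4*I*pi/7) + 6*exp(2*I*pi/7))] = 56/7 = 8.
(Exp terms are combined using exp(i*s)*conj(exp(i*t)) = exp(i*(s-t)), and sums of them are collapsed using the identity that for every m > 1 the m distinct m-th roots of unity sum to 0, e.g. 1 + exp(2*I*pi/3) + exp(-2*I*pi/3) = 0.)
A character is irreducible iff <chi, chi> = 1, so this representation is reducible.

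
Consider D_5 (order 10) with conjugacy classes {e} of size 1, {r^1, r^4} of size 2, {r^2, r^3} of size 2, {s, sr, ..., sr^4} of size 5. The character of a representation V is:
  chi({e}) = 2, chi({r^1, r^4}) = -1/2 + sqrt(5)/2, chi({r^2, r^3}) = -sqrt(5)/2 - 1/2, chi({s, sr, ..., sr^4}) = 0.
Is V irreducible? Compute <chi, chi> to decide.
Irreducible: <chi, chi> = 1.

Derivation: <chi, chi> = (1/|G|) sum_C |C| * |chi(C)|^2 = (1/10)[1*|2|^2 + 2*|-1/2 + sqrt(5)/2|^2 + 2*|-sqrt(5)/2 - 1/2|^2 + 5*|0|^2]
  = (1/10)[(4) + (3 - sqrt(5)) + (sqrt(5) + 3) + (0)] = 10/10 = 1.
A character is irreducible iff <chi, chi> = 1, so this representation is irreducible.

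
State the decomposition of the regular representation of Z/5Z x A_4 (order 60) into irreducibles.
Each irreducible V_i of dimension d_i appears with multiplicity d_i, i.e. rho_reg = (direct sum over all irreducibles V_i) d_i V_i. The irreducible dimensions for Z/5Z x A_4 are 1, 1, 1, 1, 1, 1, 1, 1, 1, 1, 1, 1, 1, 1, 1, 3, 3, 3, 3, 3: 15 irreducibles of dimension 1, each with multiplicity 1; 5 irreducibles of dimension 3, each with multiplicity 3. Total dimension 15*1*1 + 5*3*3 = 60 = |G|.

Solution. General theorem: in the regular representation of a finite group G, each irreducible appears with multiplicity equal to its dimension. Check: dim(rho_reg) = sum d_i^2 = 1 + 1 + 1 + 1 + 1 + 1 + 1 + 1 + 1 + 1 + 1 + 1 + 1 + 1 + 1 + 9 + 9 + 9 + 9 + 9 = 60 = |G|.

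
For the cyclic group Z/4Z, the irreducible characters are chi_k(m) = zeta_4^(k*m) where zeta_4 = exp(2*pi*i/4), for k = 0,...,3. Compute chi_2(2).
chi_2(2) = zeta_4^4 = 1

Justification: chi_2(2) = zeta_4^(2*2) = zeta_4^4. Since zeta_4^4 = 1, this equals zeta_4^0 = exp(2*pi*i*0/4) = 1.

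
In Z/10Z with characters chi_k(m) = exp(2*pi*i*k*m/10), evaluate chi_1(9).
chi_1(9) = zeta_10^9 = exp(-I*pi/5)

Reasoning: chi_1(9) = zeta_10^(1*9) = zeta_10^9. Since zeta_10^10 = 1, this equals zeta_10^9 = exp(2*pi*i*9/10) = exp(-I*pi/5).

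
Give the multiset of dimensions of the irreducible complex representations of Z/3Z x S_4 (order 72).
Dimensions: 1, 1, 1, 1, 1, 1, 2, 2, 2, 3, 3, 3, 3, 3, 3

Proof sketch: There are 15 irreducibles (= number of conjugacy classes). Their dimensions d_i satisfy sum d_i^2 = |G| = 72: 1 + 1 + 1 + 1 + 1 + 1 + 4 + 4 + 4 + 9 + 9 + 9 + 9 + 9 + 9 = 72. (For the product with Z/3Z: each of the 3 1-dim characters of Z/3Z tensors with each irrep of S_4, giving 3 copies of each S_4-dimension.)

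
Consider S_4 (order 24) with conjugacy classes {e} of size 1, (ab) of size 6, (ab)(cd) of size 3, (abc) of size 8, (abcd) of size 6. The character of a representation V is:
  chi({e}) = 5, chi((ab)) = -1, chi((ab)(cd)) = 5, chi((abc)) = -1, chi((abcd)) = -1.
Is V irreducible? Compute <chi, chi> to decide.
Not irreducible (reducible): <chi, chi> = 5 > 1.

Proof sketch: <chi, chi> = (1/|G|) sum_C |C| * |chi(C)|^2 = (1/24)[1*|5|^2 + 6*|-1|^2 + 3*|5|^2 + 8*|-1|^2 + 6*|-1|^2]
  = (1/24)[(25) + (6) + (75) + (8) + (6)] = 120/24 = 5.
A character is irreducible iff <chi, chi> = 1, so this representation is reducible.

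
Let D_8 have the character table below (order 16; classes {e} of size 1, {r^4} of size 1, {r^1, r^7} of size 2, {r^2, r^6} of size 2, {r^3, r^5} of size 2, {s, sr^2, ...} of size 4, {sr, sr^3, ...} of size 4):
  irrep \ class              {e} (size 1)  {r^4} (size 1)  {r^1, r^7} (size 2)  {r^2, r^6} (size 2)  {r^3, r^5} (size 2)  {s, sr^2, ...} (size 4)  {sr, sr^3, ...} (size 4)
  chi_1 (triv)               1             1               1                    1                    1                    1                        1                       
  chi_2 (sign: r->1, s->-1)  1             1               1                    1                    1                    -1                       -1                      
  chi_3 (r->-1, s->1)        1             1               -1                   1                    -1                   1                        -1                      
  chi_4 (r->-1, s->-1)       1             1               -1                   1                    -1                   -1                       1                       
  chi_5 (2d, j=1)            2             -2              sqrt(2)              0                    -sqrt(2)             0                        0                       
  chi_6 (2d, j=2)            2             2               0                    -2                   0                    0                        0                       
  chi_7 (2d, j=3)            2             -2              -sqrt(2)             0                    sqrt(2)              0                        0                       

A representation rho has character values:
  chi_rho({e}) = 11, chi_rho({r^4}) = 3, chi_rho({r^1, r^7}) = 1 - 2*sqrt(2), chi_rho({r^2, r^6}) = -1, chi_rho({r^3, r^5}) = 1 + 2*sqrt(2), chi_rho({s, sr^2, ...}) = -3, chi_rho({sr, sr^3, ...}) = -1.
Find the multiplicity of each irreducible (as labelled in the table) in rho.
Multiplicities: chi_1: 0, chi_2: 2, chi_3: 0, chi_4: 1, chi_5: 0, chi_6: 2, chi_7: 2.

Why: Use <chi_rho, chi> = (1/|G|) sum_C |C| * chi_rho(C) * conj(chi(C)) with |G| = 16 for each irreducible chi in the table:
  <chi_rho, chi_1> = (1/16)[1*(11)*conj(1) + 1*(3)*conj(1) + 2*(1 - 2*sqrt(2))*conj(1) + 2*(-1)*conj(1) + 2*(1 + 2*sqrt(2))*conj(1) + 4*(-3)*conj(1) + 4*(-1)*conj(1)]
      = (1/16)[(11) + (3) + (2 - 4*sqrt(2)) + (-2) + (2 + 4*sqrt(2)) + (-12) + (-4)] = 0/16 = 0
  <chi_rho, chi_2> = (1/16)[1*(11)*conj(1) + 1*(3)*conj(1) + 2*(1 - 2*sqrt(2))*conj(1) + 2*(-1)*conj(1) + 2*(1 + 2*sqrt(2))*conj(1) + 4*(-3)*conj(-1) + 4*(-1)*conj(-1)]
      = (1/16)[(11) + (3) + (2 - 4*sqrt(2)) + (-2) + (2 + 4*sqrt(2)) + (12) + (4)] = 32/16 = 2
  <chi_rho, chi_3> = (1/16)[1*(11)*conj(1) + 1*(3)*conj(1) + 2*(1 - 2*sqrt(2))*conj(-1) + 2*(-1)*conj(1) + 2*(1 + 2*sqrt(2))*conj(-1) + 4*(-3)*conj(1) + 4*(-1)*conj(-1)]
      = (1/16)[(11) + (3) + (-2 + 4*sqrt(2)) + (-2) + (-4*sqrt(2) - 2) + (-12) + (4)] = 0/16 = 0
  <chi_rho, chi_4> = (1/16)[1*(11)*conj(1) + 1*(3)*conj(1) + 2*(1 - 2*sqrt(2))*conj(-1) + 2*(-1)*conj(1) + 2*(1 + 2*sqrt(2))*conj(-1) + 4*(-3)*conj(-1) + 4*(-1)*conj(1)]
      = (1/16)[(11) + (3) + (-2 + 4*sqrt(2)) + (-2) + (-4*sqrt(2) - 2) + (12) + (-4)] = 16/16 = 1
  <chi_rho, chi_5> = (1/16)[1*(11)*conj(2) + 1*(3)*conj(-2) + 2*(1 - 2*sqrt(2))*conj(sqrt(2)) + 2*(-1)*conj(0) + 2*(1 + 2*sqrt(2))*conj(-sqrt(2)) + 4*(-3)*conj(0) + 4*(-1)*conj(0)]
      = (1/16)[(22) + (-6) + (-8 + 2*sqrt(2)) + (0) + (-8 - 2*sqrt(2)) + (0) + (0)] = 0/16 = 0
  <chi_rho, chi_6> = (1/16)[1*(11)*conj(2) + 1*(3)*conj(2) + 2*(1 - 2*sqrt(2))*conj(0) + 2*(-1)*conj(-2) + 2*(1 + 2*sqrt(2))*conj(0) + 4*(-3)*conj(0) + 4*(-1)*conj(0)]
      = (1/16)[(22) + (6) + (0) + (4) + (0) + (0) + (0)] = 32/16 = 2
  <chi_rho, chi_7> = (1/16)[1*(11)*conj(2) + 1*(3)*conj(-2) + 2*(1 - 2*sqrt(2))*conj(-sqrt(2)) + 2*(-1)*conj(0) + 2*(1 + 2*sqrt(2))*conj(sqrt(2)) + 4*(-3)*conj(0) + 4*(-1)*conj(0)]
      = (1/16)[(22) + (-6) + (8 - 2*sqrt(2)) + (0) + (2*sqrt(2) + 8) + (0) + (0)] = 32/16 = 2
Dimension check: dim(rho) = sum (mult * dim) = 0*1 + 2*1 + 0*1 + 1*1 + 0*2 + 2*2 + 2*2 = 11 = chi_rho(e) = 11.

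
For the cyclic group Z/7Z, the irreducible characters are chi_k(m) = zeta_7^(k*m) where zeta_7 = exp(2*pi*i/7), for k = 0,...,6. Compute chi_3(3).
chi_3(3) = zeta_7^9 = exp(4*I*pi/7)

Proof sketch: chi_3(3) = zeta_7^(3*3) = zeta_7^9. Since zeta_7^7 = 1, this equals zeta_7^2 = exp(2*pi*i*2/7) = exp(4*I*pi/7).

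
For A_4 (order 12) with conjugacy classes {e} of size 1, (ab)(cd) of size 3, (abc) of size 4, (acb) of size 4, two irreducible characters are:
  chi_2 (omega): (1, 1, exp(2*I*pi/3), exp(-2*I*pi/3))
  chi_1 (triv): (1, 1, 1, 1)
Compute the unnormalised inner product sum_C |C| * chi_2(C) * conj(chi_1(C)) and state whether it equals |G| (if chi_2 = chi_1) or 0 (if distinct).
Sum = 0; so <chi_2, chi_1> = 0 (distinct irreducibles are orthogonal).

Derivation: Compute term by term over conjugacy classes (|C| * chi_2(C) * conj(chi_1(C))):
  1*(1)*conj(1) + 3*(1)*conj(1) + 4*(exp(2*I*pi/3))*conj(1) + 4*(exp(-2*I*pi/3))*conj(1)
  = (1) + (3) + (4*exp(2*I*pi/3)) + (4*exp(-2*I*pi/3))
  = 0.
(Exp terms are combined using exp(i*s)*conj(exp(i*t)) = exp(i*(s-t)), and sums of them are collapsed using the identity that for every m > 1 the m distinct m-th roots of unity sum to 0, e.g. 1 + exp(2*I*pi/3) + exp(-2*I*pi/3) = 0.)
Dividing by |G| = 12 gives 0/12 = 0, matching the row-orthogonality relation <chi_2, chi_1> = [chi_2 = chi_1].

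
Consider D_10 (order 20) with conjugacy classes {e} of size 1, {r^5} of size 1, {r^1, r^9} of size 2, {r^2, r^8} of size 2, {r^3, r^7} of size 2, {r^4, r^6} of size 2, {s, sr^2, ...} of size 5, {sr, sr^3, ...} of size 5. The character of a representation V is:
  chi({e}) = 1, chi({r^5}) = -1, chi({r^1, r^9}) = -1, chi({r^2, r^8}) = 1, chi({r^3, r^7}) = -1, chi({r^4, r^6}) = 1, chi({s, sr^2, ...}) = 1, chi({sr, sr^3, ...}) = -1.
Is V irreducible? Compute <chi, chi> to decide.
Irreducible: <chi, chi> = 1.

Why: <chi, chi> = (1/|G|) sum_C |C| * |chi(C)|^2 = (1/20)[1*|1|^2 + 1*|-1|^2 + 2*|-1|^2 + 2*|1|^2 + 2*|-1|^2 + 2*|1|^2 + 5*|1|^2 + 5*|-1|^2]
  = (1/20)[(1) + (1) + (2) + (2) + (2) + (2) + (5) + (5)] = 20/20 = 1.
A character is irreducible iff <chi, chi> = 1, so this representation is irreducible.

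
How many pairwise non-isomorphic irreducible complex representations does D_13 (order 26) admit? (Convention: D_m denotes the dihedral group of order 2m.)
8

Solution. The number of irreducible complex representations of a finite group equals its number of conjugacy classes. D_13 has 8 conjugacy classes ((n+3)/2 for n odd), so D_13 (order 26) has exactly 8 irreducible complex representations.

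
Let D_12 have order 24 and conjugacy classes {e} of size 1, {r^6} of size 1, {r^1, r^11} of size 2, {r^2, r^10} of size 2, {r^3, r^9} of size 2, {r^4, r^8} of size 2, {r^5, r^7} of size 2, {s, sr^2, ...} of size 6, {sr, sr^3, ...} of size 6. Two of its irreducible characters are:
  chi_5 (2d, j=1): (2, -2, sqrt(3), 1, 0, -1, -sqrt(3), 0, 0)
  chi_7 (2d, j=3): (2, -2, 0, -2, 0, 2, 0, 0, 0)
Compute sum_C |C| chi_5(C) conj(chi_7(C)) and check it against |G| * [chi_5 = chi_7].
Sum = 0; so <chi_5, chi_7> = 0 (distinct irreducibles are orthogonal).

Derivation: Compute term by term over conjugacy classes (|C| * chi_5(C) * conj(chi_7(C))):
  1*(2)*conj(2) + 1*(-2)*conj(-2) + 2*(sqrt(3))*conj(0) + 2*(1)*conj(-2) + 2*(0)*conj(0) + 2*(-1)*conj(2) + 2*(-sqrt(3))*conj(0) + 6*(0)*conj(0) + 6*(0)*conj(0)
  = (4) + (4) + (0) + (-4) + (0) + (-4) + (0) + (0) + (0)
  = 0.
Dividing by |G| = 24 gives 0/24 = 0, matching the row-orthogonality relation <chi_5, chi_7> = [chi_5 = chi_7].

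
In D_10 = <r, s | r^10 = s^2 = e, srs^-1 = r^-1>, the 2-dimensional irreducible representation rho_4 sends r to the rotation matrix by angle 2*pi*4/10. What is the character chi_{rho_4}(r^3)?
chi_{rho_4}(r^3) = 2*cos(2*pi*4*3/10) = -1/2 + sqrt(5)/2

Reasoning: rho_4(r^3) is rotation by angle 2*pi*4*3/10, whose trace is 2*cos(2*pi*4*3/10) = -1/2 + sqrt(5)/2.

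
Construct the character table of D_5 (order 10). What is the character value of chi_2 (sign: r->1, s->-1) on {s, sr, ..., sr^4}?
Conjugacy classes: {e} of size 1, {r^1, r^4} of size 2, {r^2, r^3} of size 2, {s, sr, ..., sr^4} of size 5.
Character table:
  irrep \ class              {e} (size 1)  {r^1, r^4} (size 2)  {r^2, r^3} (size 2)  {s, sr, ..., sr^4} (size 5)
  chi_1 (triv)               1             1                    1                    1                          
  chi_2 (sign: r->1, s->-1)  1             1                    1                    -1                         
  chi_3 (2d, j=1)            2             -1/2 + sqrt(5)/2     -sqrt(5)/2 - 1/2     0                          
  chi_4 (2d, j=2)            2             -sqrt(5)/2 - 1/2     -1/2 + sqrt(5)/2     0                          

Spot check: chi_2 (sign: r->1, s->-1) on {s, sr, ..., sr^4} = -1.

Derivation: D_5 has order 2*5 = 10 with 4 conjugacy classes, hence 4 irreducibles. Sum of squared dims 1 + 1 + 4 + 4 = 10 = |G|. Linear characters come from the abelianisation; the 2-dimensional irreps have character r^k -> 2*cos(2*pi*j*k/5), reflections -> 0.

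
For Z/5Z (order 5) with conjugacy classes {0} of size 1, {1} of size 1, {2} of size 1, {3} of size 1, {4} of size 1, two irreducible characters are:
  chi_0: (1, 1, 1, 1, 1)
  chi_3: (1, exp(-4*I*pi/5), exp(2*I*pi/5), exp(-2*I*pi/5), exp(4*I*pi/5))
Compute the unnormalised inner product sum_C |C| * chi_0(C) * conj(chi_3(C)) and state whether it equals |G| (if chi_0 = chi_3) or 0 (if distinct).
Sum = 0; so <chi_0, chi_3> = 0 (distinct irreducibles are orthogonal).

Why: Compute term by term over conjugacy classes (|C| * chi_0(C) * conj(chi_3(C))):
  1*(1)*conj(1) + 1*(1)*conj(exp(-4*I*pi/5)) + 1*(1)*conj(exp(2*I*pi/5)) + 1*(1)*conj(exp(-2*I*pi/5)) + 1*(1)*conj(exp(4*I*pi/5))
  = (1) + (exp(4*I*pi/5)) + (exp(-2*I*pi/5)) + (exp(2*I*pi/5)) + (exp(-4*I*pi/5))
  = 0.
(Exp terms are combined using exp(i*s)*conj(exp(i*t)) = exp(i*(s-t)), and sums of them are collapsed using the identity that for every m > 1 the m distinct m-th roots of unity sum to 0, e.g. 1 + exp(2*I*pi/3) + exp(-2*I*pi/3) = 0.)
Dividing by |G| = 5 gives 0/5 = 0, matching the row-orthogonality relation <chi_0, chi_3> = [chi_0 = chi_3].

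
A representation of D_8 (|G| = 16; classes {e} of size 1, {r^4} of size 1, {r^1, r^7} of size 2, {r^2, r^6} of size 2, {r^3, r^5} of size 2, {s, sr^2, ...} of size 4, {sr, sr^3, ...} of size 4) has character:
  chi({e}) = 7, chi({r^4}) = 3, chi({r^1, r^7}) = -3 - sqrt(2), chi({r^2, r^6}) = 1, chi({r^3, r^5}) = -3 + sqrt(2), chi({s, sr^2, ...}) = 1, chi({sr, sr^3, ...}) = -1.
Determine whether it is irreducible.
Not irreducible (reducible): <chi, chi> = 7 > 1.

Why: <chi, chi> = (1/|G|) sum_C |C| * |chi(C)|^2 = (1/16)[1*|7|^2 + 1*|3|^2 + 2*|-3 - sqrt(2)|^2 + 2*|1|^2 + 2*|-3 + sqrt(2)|^2 + 4*|1|^2 + 4*|-1|^2]
  = (1/16)[(49) + (9) + (12*sqrt(2) + 22) + (2) + (22 - 12*sqrt(2)) + (4) + (4)] = 112/16 = 7.
A character is irreducible iff <chi, chi> = 1, so this representation is reducible.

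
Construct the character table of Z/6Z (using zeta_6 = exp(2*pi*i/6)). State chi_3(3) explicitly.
Character table of Z/6Z (irreps indexed chi_0,...,chi_5 with chi_k(m) = zeta_6^(k*m), zeta_6 = exp(2*pi*i/6)):
  irrep \ class  {0} (size 1)  {1} (size 1)    {2} (size 1)    {3} (size 1)  {4} (size 1)    {5} (size 1)  
  chi_0          1             1               1               1             1               1             
  chi_1          1             exp(I*pi/3)     exp(2*I*pi/3)   -1            exp(-2*I*pi/3)  exp(-I*pi/3)  
  chi_2          1             exp(2*I*pi/3)   exp(-2*I*pi/3)  1             exp(2*I*pi/3)   exp(-2*I*pi/3)
  chi_3          1             -1              1               -1            1               -1            
  chi_4          1             exp(-2*I*pi/3)  exp(2*I*pi/3)   1             exp(-2*I*pi/3)  exp(2*I*pi/3) 
  chi_5          1             exp(-I*pi/3)    exp(-2*I*pi/3)  -1            exp(2*I*pi/3)   exp(I*pi/3)   

Spot check: chi_3(3) = zeta_6^(3*3) = zeta_6^9 = -1.

Working: Z/6Z is abelian, so all 6 irreducible complex representations are 1-dimensional. They are given by chi_k(m) = zeta_6^(k*m) for k = 0,...,5. Row orthogonality: sum_m chi_k(m) conj(chi_l(m)) = 6 * [k = l].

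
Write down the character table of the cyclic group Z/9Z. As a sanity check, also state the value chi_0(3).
Character table of Z/9Z (irreps indexed chi_0,...,chi_8 with chi_k(m) = zeta_9^(k*m), zeta_9 = exp(2*pi*i/9)):
  irrep \ class  {0} (size 1)  {1} (size 1)    {2} (size 1)    {3} (size 1)    {4} (size 1)    {5} (size 1)    {6} (size 1)    {7} (size 1)    {8} (size 1)  
  chi_0          1             1               1               1               1               1               1               1               1             
  chi_1          1             exp(2*I*pi/9)   exp(4*I*pi/9)   exp(2*I*pi/3)   exp(8*I*pi/9)   exp(-8*I*pi/9)  exp(-2*I*pi/3)  exp(-4*I*pi/9)  exp(-2*I*pi/9)
  chi_2          1             exp(4*I*pi/9)   exp(8*I*pi/9)   exp(-2*I*pi/3)  exp(-2*I*pi/9)  exp(2*I*pi/9)   exp(2*I*pi/3)   exp(-8*I*pi/9)  exp(-4*I*pi/9)
  chi_3          1             exp(2*I*pi/3)   exp(-2*I*pi/3)  1               exp(2*I*pi/3)   exp(-2*I*pi/3)  1               exp(2*I*pi/3)   exp(-2*I*pi/3)
  chi_4          1             exp(8*I*pi/9)   exp(-2*I*pi/9)  exp(2*I*pi/3)   exp(-4*I*pi/9)  exp(4*I*pi/9)   exp(-2*I*pi/3)  exp(2*I*pi/9)   exp(-8*I*pi/9)
  chi_5          1             exp(-8*I*pi/9)  exp(2*I*pi/9)   exp(-2*I*pi/3)  exp(4*I*pi/9)   exp(-4*I*pi/9)  exp(2*I*pi/3)   exp(-2*I*pi/9)  exp(8*I*pi/9) 
  chi_6          1             exp(-2*I*pi/3)  exp(2*I*pi/3)   1               exp(-2*I*pi/3)  exp(2*I*pi/3)   1               exp(-2*I*pi/3)  exp(2*I*pi/3) 
  chi_7          1             exp(-4*I*pi/9)  exp(-8*I*pi/9)  exp(2*I*pi/3)   exp(2*I*pi/9)   exp(-2*I*pi/9)  exp(-2*I*pi/3)  exp(8*I*pi/9)   exp(4*I*pi/9) 
  chi_8          1             exp(-2*I*pi/9)  exp(-4*I*pi/9)  exp(-2*I*pi/3)  exp(-8*I*pi/9)  exp(8*I*pi/9)   exp(2*I*pi/3)   exp(4*I*pi/9)   exp(2*I*pi/9) 

Spot check: chi_0(3) = zeta_9^(0*3) = zeta_9^0 = 1.

Reasoning: Z/9Z is abelian, so all 9 irreducible complex representations are 1-dimensional. They are given by chi_k(m) = zeta_9^(k*m) for k = 0,...,8. Row orthogonality: sum_m chi_k(m) conj(chi_l(m)) = 9 * [k = l].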